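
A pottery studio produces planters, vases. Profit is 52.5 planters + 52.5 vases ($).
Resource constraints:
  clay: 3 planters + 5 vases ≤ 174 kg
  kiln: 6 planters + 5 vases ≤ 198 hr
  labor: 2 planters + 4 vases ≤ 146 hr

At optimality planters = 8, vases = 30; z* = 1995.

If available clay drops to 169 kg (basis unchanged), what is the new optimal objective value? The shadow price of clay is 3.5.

Δb = -5, so new z* = 1995 + (3.5)·(-5) = 1995 − 17.5 = 1977.5.

1977.5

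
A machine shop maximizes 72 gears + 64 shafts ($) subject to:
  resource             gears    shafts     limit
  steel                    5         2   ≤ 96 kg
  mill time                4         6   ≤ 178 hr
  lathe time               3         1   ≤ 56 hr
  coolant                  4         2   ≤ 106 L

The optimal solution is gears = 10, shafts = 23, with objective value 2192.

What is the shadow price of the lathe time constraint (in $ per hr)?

At the optimum: steel uses 96 of 96 (binding); mill time uses 178 of 178 (binding); lathe time uses 53 of 56 (slack = 3); coolant uses 86 of 106 (slack = 20).
Slack constraints have shadow price 0 (complementary slackness).
Dual feasibility on the basic columns requires 5·y_steel + 4·y_mill time = 72, 2·y_steel + 6·y_mill time = 64.
→ y_steel = 8 and y_mill time = 8.
Shadow price of lathe time = 0.

0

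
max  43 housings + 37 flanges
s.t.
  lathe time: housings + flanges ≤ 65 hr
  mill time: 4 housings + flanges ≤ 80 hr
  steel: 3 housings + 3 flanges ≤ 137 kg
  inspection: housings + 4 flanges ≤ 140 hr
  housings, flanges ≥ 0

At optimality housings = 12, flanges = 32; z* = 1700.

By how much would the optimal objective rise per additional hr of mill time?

9

Binding: mill time and inspection. Non-binding: lathe time (21 unused), steel (5 unused).
By complementary slackness, y = 0 for the non-binding constraints.
Dual feasibility on the basic columns requires 4·y_mill time + 1·y_inspection = 43, 1·y_mill time + 4·y_inspection = 37.
Solving: y_mill time = 9, y_inspection = 7.
Shadow price of mill time = 9.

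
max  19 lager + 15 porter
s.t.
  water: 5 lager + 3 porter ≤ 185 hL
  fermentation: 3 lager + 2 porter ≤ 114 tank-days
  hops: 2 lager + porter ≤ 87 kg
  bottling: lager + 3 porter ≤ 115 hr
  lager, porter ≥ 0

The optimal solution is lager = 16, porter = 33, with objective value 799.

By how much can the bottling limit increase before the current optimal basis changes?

56

Binding constraints: fermentation, bottling. The basis is B = [[3,2],[1,3]] with det 7.
Per unit increase in bottling, x* moves by d = (-0.2857, 0.4286).
The basis stays optimal until lager reaches 0; allowable increase = 56 hr.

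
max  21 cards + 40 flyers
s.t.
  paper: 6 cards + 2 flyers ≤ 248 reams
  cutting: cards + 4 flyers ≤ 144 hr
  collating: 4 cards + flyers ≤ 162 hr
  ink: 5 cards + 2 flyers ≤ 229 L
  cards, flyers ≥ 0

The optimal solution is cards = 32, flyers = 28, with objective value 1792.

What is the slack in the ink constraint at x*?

13

ink used = 5·32 + 2·28 = 216; slack = 229 − 216 = 13.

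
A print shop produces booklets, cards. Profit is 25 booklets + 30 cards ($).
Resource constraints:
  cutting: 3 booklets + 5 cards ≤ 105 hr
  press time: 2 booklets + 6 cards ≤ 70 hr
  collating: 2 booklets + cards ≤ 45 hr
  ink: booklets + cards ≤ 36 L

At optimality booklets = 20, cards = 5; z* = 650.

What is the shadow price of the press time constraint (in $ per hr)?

3.5

At the optimum: cutting uses 85 of 105 (slack = 20); press time uses 70 of 70 (binding); collating uses 45 of 45 (binding); ink uses 25 of 36 (slack = 11).
Since cutting, ink are not tight, their duals are 0.
The binding rows give the dual system: 2·y_press time + 2·y_collating = 25 and 6·y_press time + 1·y_collating = 30.
Solving: y_press time = 3.5, y_collating = 9.
Shadow price of press time = 3.5.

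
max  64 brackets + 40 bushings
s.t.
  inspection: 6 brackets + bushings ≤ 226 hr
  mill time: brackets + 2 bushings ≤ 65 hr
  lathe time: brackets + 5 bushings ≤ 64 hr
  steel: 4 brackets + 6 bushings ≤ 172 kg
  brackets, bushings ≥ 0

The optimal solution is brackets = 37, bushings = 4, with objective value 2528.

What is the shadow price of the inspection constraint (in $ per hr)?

Binding: inspection and steel. Non-binding: mill time (20 unused), lathe time (7 unused).
By complementary slackness, y = 0 for the non-binding constraints.
Dual feasibility on the basic columns requires 6·y_inspection + 4·y_steel = 64, 1·y_inspection + 6·y_steel = 40.
This yields shadow prices y_inspection = 7, y_steel = 5.5.
Shadow price of inspection = 7.

7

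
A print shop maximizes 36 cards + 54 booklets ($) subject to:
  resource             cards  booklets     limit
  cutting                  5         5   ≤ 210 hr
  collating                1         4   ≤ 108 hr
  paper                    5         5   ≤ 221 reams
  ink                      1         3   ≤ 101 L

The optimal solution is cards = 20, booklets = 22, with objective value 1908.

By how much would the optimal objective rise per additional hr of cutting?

6

Check each constraint at x*: cutting 210/210 (tight); collating 108/108 (tight); paper 210/221 (slack 11); ink 86/101 (slack 15).
Slack constraints have shadow price 0 (complementary slackness).
From A_Bᵀ y = c: 5·y_cutting + 1·y_collating = 36; 5·y_cutting + 4·y_collating = 54.
Solving: y_cutting = 6, y_collating = 6.
Shadow price of cutting = 6.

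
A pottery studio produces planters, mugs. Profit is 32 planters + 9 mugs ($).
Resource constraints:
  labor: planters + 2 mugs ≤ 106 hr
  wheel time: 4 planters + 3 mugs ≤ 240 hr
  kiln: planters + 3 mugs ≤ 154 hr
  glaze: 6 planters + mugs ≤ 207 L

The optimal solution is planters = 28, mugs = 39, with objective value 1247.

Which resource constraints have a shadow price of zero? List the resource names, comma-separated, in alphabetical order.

kiln, wheel time

labor: 106/106 (binding)
wheel time: 229/240 (slack 11)
kiln: 145/154 (slack 9)
glaze: 207/207 (binding)
By complementary slackness, a constraint with positive slack has shadow price 0 → kiln, wheel time.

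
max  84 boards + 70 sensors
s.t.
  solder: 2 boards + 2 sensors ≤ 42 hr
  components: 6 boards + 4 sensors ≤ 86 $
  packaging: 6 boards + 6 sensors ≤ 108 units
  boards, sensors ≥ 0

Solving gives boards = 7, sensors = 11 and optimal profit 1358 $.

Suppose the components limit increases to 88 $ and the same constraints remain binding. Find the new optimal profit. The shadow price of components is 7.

Δb = 2, so new z* = 1358 + (7)·(2) = 1358 + 14 = 1372.

1372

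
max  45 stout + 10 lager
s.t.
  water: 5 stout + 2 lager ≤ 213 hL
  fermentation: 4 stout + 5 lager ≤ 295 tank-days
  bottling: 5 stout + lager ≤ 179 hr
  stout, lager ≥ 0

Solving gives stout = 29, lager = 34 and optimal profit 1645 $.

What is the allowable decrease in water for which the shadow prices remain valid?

Binding constraints: water, bottling. The basis is B = [[5,2],[5,1]] with det -5.
Per unit decrease in water, x* moves by d = (0.2, -1).
The basis stays optimal until lager reaches 0; allowable decrease = 34 hL.

34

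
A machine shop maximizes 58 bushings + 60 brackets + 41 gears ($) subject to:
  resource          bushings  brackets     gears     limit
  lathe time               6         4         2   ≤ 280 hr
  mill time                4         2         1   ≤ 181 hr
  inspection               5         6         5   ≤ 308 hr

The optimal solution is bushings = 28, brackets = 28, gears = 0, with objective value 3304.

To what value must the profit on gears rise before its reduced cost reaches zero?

46

At the optimum: lathe time uses 280 of 280 (binding); mill time uses 168 of 181 (slack = 13); inspection uses 308 of 308 (binding).
Since mill time is not tight, its dual is 0.
The binding rows give the dual system: 6·y_lathe time + 5·y_inspection = 58 and 4·y_lathe time + 6·y_inspection = 60.
Solving: y_lathe time = 3, y_inspection = 8.
gears enters the basis when its profit ≥ yᵀa₃ = 3·2 + 8·5 = 46.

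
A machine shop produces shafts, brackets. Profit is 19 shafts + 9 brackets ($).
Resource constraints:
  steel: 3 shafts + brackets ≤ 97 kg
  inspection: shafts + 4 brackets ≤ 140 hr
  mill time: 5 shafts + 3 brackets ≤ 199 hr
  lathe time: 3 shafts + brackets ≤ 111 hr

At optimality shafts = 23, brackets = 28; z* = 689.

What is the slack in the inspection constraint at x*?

5

inspection used = 1·23 + 4·28 = 135; slack = 140 − 135 = 5.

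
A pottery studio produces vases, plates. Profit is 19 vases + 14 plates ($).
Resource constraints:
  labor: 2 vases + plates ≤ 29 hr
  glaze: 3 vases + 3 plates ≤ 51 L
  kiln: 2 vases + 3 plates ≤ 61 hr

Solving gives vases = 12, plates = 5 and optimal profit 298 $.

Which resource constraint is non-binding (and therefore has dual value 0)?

labor: 29/29 (binding)
glaze: 51/51 (binding)
kiln: 39/61 (slack 22)
By complementary slackness, a constraint with positive slack has shadow price 0 → kiln.

kiln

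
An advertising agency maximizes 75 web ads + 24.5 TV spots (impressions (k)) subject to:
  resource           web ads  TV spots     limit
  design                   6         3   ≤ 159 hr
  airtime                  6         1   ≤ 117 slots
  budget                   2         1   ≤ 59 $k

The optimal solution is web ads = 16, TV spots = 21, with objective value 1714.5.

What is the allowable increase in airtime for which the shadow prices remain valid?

42

Binding constraints: design, airtime. The basis is B = [[6,3],[6,1]] with det -12.
Per unit increase in airtime, x* moves by d = (0.25, -0.5).
The basis stays optimal until TV spots reaches 0; allowable increase = 42 slots.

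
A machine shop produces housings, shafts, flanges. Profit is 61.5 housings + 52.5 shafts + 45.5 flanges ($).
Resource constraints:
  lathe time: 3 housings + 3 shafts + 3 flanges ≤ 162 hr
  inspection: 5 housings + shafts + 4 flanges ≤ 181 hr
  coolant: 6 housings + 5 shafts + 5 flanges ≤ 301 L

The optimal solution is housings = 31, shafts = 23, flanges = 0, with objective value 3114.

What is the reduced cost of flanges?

Check each constraint at x*: lathe time 162/162 (tight); inspection 178/181 (slack 3); coolant 301/301 (tight).
Since inspection is not tight, its dual is 0.
Dual feasibility on the basic columns requires 3·y_lathe time + 6·y_coolant = 61.5, 3·y_lathe time + 5·y_coolant = 52.5.
→ y_lathe time = 2.5 and y_coolant = 9.
Reduced cost of flanges: c₃ − yᵀa₃ = 45.5 − (2.5·3 + 9·5) = 45.5 − 52.5 = -7.

-7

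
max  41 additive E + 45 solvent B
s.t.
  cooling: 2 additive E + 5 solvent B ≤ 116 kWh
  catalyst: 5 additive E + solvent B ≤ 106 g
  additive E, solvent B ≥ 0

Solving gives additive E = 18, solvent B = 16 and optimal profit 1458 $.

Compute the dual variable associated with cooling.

8

Both cooling and catalyst are binding at x*.
Dual feasibility on the basic columns requires 2·y_cooling + 5·y_catalyst = 41, 5·y_cooling + 1·y_catalyst = 45.
→ y_cooling = 8 and y_catalyst = 5.
Shadow price of cooling = 8.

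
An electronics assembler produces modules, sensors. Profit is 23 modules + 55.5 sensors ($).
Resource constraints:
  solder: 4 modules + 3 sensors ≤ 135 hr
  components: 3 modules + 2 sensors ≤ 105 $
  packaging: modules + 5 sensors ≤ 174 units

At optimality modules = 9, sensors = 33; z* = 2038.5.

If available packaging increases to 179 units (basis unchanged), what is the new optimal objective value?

At the optimum: solder uses 135 of 135 (binding); components uses 93 of 105 (slack = 12); packaging uses 174 of 174 (binding).
By complementary slackness, y = 0 for the non-binding constraint.
Dual feasibility on the basic columns requires 4·y_solder + 1·y_packaging = 23, 3·y_solder + 5·y_packaging = 55.5.
→ y_solder = 3.5 and y_packaging = 9.
Δz = y_packaging·Δb = 9 × (5) = 45, so new z* = 2038.5 + 45 = 2083.5.

2083.5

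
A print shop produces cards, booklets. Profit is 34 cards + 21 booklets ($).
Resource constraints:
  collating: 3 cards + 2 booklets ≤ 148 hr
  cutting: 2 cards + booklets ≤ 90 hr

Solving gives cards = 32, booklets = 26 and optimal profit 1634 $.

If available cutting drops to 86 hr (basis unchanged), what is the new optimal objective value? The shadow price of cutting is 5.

Δb = -4, so new z* = 1634 + (5)·(-4) = 1634 − 20 = 1614.

1614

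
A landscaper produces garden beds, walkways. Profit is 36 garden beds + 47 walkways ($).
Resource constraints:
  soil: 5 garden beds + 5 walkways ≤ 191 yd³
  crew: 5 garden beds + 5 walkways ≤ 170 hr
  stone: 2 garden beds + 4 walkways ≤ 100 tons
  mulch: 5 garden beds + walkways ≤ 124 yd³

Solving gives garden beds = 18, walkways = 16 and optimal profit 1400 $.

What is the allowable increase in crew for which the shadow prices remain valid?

Binding constraints: crew, stone. The basis is B = [[5,5],[2,4]] with det 10.
Per unit increase in crew, x* moves by d = (0.4, -0.2).
The basis stays optimal until mulch becomes binding; allowable increase = 10 hr.

10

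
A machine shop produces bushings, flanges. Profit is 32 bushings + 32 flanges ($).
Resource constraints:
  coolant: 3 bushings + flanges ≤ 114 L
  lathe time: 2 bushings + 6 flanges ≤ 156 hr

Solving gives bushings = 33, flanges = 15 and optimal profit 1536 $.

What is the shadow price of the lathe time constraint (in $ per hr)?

At the optimum: coolant uses 114 of 114 (binding); lathe time uses 156 of 156 (binding).
From A_Bᵀ y = c: 3·y_coolant + 2·y_lathe time = 32; 1·y_coolant + 6·y_lathe time = 32.
This yields shadow prices y_coolant = 8, y_lathe time = 4.
Shadow price of lathe time = 4.

4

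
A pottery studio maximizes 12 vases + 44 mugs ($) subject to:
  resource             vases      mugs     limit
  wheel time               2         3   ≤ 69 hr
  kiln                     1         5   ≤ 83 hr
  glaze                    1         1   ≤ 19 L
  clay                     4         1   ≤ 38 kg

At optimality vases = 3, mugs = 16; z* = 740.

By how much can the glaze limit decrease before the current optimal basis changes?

Binding constraints: kiln, glaze. The basis is B = [[1,5],[1,1]] with det -4.
Per unit decrease in glaze, x* moves by d = (-1.25, 0.25).
The basis stays optimal until vases reaches 0; allowable decrease = 2.4 L.

2.4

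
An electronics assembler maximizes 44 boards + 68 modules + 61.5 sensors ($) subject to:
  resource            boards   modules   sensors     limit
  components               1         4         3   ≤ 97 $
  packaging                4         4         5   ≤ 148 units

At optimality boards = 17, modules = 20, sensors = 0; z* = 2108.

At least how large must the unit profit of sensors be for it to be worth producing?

69

Check each constraint at x*: components 97/97 (tight); packaging 148/148 (tight).
From A_Bᵀ y = c: 1·y_components + 4·y_packaging = 44; 4·y_components + 4·y_packaging = 68.
This yields shadow prices y_components = 8, y_packaging = 9.
sensors enters the basis when its profit ≥ yᵀa₃ = 8·3 + 9·5 = 69.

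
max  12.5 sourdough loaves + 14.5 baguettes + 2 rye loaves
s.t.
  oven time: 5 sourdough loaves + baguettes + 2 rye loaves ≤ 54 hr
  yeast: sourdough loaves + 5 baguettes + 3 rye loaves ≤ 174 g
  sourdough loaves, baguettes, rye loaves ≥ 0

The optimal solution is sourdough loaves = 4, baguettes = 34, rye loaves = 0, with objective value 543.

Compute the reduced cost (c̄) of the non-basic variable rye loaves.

Check each constraint at x*: oven time 54/54 (tight); yeast 174/174 (tight).
The binding rows give the dual system: 5·y_oven time + 1·y_yeast = 12.5 and 1·y_oven time + 5·y_yeast = 14.5.
Solving: y_oven time = 2, y_yeast = 2.5.
Reduced cost of rye loaves: c₃ − yᵀa₃ = 2 − (2·2 + 2.5·3) = 2 − 11.5 = -9.5.

-9.5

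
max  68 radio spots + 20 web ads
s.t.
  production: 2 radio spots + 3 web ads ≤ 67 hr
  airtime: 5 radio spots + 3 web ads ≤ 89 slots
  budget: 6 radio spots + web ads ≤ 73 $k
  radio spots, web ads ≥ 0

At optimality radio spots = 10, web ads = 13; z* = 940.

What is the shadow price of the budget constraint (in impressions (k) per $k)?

At the optimum: production uses 59 of 67 (slack = 8); airtime uses 89 of 89 (binding); budget uses 73 of 73 (binding).
By complementary slackness, y = 0 for the non-binding constraint.
The binding rows give the dual system: 5·y_airtime + 6·y_budget = 68 and 3·y_airtime + 1·y_budget = 20.
→ y_airtime = 4 and y_budget = 8.
Shadow price of budget = 8.

8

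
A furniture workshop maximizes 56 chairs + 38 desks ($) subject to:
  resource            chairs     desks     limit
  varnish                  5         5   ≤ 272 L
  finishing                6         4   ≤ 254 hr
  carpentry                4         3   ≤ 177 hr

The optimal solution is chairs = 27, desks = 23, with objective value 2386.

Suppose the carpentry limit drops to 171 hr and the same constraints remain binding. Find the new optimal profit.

Check each constraint at x*: varnish 250/272 (slack 22); finishing 254/254 (tight); carpentry 177/177 (tight).
Since varnish is not tight, its dual is 0.
Dual feasibility on the basic columns requires 6·y_finishing + 4·y_carpentry = 56, 4·y_finishing + 3·y_carpentry = 38.
Solving: y_finishing = 8, y_carpentry = 2.
Δz = y_carpentry·Δb = 2 × (-6) = -12, so new z* = 2386 − 12 = 2374.

2374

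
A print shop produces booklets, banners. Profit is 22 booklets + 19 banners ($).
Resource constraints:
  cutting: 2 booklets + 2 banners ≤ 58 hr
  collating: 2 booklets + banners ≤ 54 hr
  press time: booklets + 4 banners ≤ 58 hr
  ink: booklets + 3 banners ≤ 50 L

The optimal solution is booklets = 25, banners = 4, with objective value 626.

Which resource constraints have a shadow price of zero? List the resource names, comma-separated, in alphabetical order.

cutting: 58/58 (binding)
collating: 54/54 (binding)
press time: 41/58 (slack 17)
ink: 37/50 (slack 13)
By complementary slackness, a constraint with positive slack has shadow price 0 → ink, press time.

ink, press time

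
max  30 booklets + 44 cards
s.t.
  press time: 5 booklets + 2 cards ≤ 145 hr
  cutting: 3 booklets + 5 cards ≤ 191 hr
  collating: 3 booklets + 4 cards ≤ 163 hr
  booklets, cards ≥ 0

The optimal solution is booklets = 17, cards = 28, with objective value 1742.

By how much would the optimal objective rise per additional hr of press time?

0

At the optimum: press time uses 141 of 145 (slack = 4); cutting uses 191 of 191 (binding); collating uses 163 of 163 (binding).
Slack constraints have shadow price 0 (complementary slackness).
From A_Bᵀ y = c: 3·y_cutting + 3·y_collating = 30; 5·y_cutting + 4·y_collating = 44.
→ y_cutting = 4 and y_collating = 6.
Shadow price of press time = 0.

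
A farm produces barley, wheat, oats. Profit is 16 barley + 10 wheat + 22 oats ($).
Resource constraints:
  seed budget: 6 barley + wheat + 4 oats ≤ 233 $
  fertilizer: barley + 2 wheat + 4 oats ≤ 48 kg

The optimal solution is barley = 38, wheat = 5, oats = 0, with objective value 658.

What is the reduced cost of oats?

Check each constraint at x*: seed budget 233/233 (tight); fertilizer 48/48 (tight).
Dual feasibility on the basic columns requires 6·y_seed budget + 1·y_fertilizer = 16, 1·y_seed budget + 2·y_fertilizer = 10.
This yields shadow prices y_seed budget = 2, y_fertilizer = 4.
Reduced cost of oats: c₃ − yᵀa₃ = 22 − (2·4 + 4·4) = 22 − 24 = -2.

-2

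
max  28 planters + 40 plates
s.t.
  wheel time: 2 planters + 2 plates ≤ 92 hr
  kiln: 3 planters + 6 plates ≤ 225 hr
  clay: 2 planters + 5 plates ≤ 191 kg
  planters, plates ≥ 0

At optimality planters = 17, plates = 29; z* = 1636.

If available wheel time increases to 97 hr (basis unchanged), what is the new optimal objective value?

At the optimum: wheel time uses 92 of 92 (binding); kiln uses 225 of 225 (binding); clay uses 179 of 191 (slack = 12).
Slack constraints have shadow price 0 (complementary slackness).
From A_Bᵀ y = c: 2·y_wheel time + 3·y_kiln = 28; 2·y_wheel time + 6·y_kiln = 40.
→ y_wheel time = 8 and y_kiln = 4.
Δz = y_wheel time·Δb = 8 × (5) = 40, so new z* = 1636 + 40 = 1676.

1676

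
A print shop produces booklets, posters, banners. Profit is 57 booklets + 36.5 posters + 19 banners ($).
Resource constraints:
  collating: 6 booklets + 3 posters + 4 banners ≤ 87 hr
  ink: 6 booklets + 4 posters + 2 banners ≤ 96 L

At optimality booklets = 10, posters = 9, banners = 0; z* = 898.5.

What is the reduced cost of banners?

Both collating and ink are binding at x*.
From A_Bᵀ y = c: 6·y_collating + 6·y_ink = 57; 3·y_collating + 4·y_ink = 36.5.
→ y_collating = 1.5 and y_ink = 8.
Reduced cost of banners: c₃ − yᵀa₃ = 19 − (1.5·4 + 8·2) = 19 − 22 = -3.

-3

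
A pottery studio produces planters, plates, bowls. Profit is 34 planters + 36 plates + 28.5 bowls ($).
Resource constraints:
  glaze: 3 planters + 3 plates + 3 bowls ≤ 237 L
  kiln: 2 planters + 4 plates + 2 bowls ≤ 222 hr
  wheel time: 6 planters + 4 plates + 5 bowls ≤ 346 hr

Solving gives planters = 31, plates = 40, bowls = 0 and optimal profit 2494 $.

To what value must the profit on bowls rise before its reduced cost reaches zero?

At the optimum: glaze uses 213 of 237 (slack = 24); kiln uses 222 of 222 (binding); wheel time uses 346 of 346 (binding).
Slack constraints have shadow price 0 (complementary slackness).
The binding rows give the dual system: 2·y_kiln + 6·y_wheel time = 34 and 4·y_kiln + 4·y_wheel time = 36.
→ y_kiln = 5 and y_wheel time = 4.
bowls enters the basis when its profit ≥ yᵀa₃ = 5·2 + 4·5 = 30.

30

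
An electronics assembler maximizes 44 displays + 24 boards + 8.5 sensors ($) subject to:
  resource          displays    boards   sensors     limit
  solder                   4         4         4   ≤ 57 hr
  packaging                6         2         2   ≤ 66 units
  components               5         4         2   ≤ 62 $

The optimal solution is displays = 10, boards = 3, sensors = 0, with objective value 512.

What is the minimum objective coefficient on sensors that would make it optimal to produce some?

16

At the optimum: solder uses 52 of 57 (slack = 5); packaging uses 66 of 66 (binding); components uses 62 of 62 (binding).
Slack constraints have shadow price 0 (complementary slackness).
The binding rows give the dual system: 6·y_packaging + 5·y_components = 44 and 2·y_packaging + 4·y_components = 24.
This yields shadow prices y_packaging = 4, y_components = 4.
sensors enters the basis when its profit ≥ yᵀa₃ = 4·2 + 4·2 = 16.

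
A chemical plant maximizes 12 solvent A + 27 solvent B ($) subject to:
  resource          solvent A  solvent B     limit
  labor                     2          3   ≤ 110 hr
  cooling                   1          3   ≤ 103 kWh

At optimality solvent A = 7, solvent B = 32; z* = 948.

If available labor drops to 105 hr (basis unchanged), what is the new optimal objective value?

Both labor and cooling are binding at x*.
From A_Bᵀ y = c: 2·y_labor + 1·y_cooling = 12; 3·y_labor + 3·y_cooling = 27.
→ y_labor = 3 and y_cooling = 6.
Δz = y_labor·Δb = 3 × (-5) = -15, so new z* = 948 − 15 = 933.

933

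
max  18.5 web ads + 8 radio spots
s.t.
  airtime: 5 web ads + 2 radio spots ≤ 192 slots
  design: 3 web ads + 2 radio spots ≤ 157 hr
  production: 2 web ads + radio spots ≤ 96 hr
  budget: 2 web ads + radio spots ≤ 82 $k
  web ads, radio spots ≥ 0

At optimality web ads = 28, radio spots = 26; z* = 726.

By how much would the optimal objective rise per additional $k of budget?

Check each constraint at x*: airtime 192/192 (tight); design 136/157 (slack 21); production 82/96 (slack 14); budget 82/82 (tight).
Slack constraints have shadow price 0 (complementary slackness).
From A_Bᵀ y = c: 5·y_airtime + 2·y_budget = 18.5; 2·y_airtime + 1·y_budget = 8.
→ y_airtime = 2.5 and y_budget = 3.
Shadow price of budget = 3.

3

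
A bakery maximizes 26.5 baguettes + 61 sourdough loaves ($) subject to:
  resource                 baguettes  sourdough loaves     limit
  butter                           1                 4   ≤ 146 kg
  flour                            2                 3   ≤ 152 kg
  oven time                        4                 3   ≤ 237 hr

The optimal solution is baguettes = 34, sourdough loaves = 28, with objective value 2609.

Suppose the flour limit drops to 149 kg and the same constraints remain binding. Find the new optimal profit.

2582

Binding: butter and flour. Non-binding: oven time (17 unused).
Since oven time is not tight, its dual is 0.
The binding rows give the dual system: 1·y_butter + 2·y_flour = 26.5 and 4·y_butter + 3·y_flour = 61.
This yields shadow prices y_butter = 8.5, y_flour = 9.
Δz = y_flour·Δb = 9 × (-3) = -27, so new z* = 2609 − 27 = 2582.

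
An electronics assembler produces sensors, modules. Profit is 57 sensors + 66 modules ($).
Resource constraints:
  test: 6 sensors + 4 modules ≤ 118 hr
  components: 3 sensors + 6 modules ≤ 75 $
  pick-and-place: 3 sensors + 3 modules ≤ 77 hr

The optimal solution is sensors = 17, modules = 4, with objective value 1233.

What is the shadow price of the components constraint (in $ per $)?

Check each constraint at x*: test 118/118 (tight); components 75/75 (tight); pick-and-place 63/77 (slack 14).
Since pick-and-place is not tight, its dual is 0.
The binding rows give the dual system: 6·y_test + 3·y_components = 57 and 4·y_test + 6·y_components = 66.
Solving: y_test = 6, y_components = 7.
Shadow price of components = 7.

7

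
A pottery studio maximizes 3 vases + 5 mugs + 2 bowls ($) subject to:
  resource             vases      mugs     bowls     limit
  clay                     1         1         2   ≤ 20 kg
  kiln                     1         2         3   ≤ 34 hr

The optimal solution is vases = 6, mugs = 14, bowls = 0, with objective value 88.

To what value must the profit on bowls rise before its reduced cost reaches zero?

8

Check each constraint at x*: clay 20/20 (tight); kiln 34/34 (tight).
Dual feasibility on the basic columns requires 1·y_clay + 1·y_kiln = 3, 1·y_clay + 2·y_kiln = 5.
→ y_clay = 1 and y_kiln = 2.
bowls enters the basis when its profit ≥ yᵀa₃ = 1·2 + 2·3 = 8.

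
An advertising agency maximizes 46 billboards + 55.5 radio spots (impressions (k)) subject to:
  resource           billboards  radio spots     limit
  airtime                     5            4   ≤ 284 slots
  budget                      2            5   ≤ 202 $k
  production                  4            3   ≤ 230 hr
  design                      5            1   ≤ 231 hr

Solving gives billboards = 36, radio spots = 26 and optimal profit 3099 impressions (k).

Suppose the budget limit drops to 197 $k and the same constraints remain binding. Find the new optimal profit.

Check each constraint at x*: airtime 284/284 (tight); budget 202/202 (tight); production 222/230 (slack 8); design 206/231 (slack 25).
Slack constraints have shadow price 0 (complementary slackness).
Dual feasibility on the basic columns requires 5·y_airtime + 2·y_budget = 46, 4·y_airtime + 5·y_budget = 55.5.
→ y_airtime = 7 and y_budget = 5.5.
Δz = y_budget·Δb = 5.5 × (-5) = -27.5, so new z* = 3099 − 27.5 = 3071.5.

3071.5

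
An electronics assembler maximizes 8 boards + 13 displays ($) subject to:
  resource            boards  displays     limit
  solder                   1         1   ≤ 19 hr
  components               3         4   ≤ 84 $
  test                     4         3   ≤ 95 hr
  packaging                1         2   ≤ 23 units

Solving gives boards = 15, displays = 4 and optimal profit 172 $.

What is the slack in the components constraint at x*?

components used = 3·15 + 4·4 = 61; slack = 84 − 61 = 23.

23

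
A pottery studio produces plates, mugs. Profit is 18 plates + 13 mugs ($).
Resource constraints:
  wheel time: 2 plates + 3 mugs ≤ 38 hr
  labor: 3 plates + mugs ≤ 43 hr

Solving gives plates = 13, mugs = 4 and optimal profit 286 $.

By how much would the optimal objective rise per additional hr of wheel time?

3

Check each constraint at x*: wheel time 38/38 (tight); labor 43/43 (tight).
From A_Bᵀ y = c: 2·y_wheel time + 3·y_labor = 18; 3·y_wheel time + 1·y_labor = 13.
This yields shadow prices y_wheel time = 3, y_labor = 4.
Shadow price of wheel time = 3.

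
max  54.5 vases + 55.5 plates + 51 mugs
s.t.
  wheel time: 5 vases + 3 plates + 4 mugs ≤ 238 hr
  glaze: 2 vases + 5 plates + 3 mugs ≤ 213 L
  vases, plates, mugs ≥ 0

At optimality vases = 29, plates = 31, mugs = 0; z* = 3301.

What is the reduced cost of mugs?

Both wheel time and glaze are binding at x*.
From A_Bᵀ y = c: 5·y_wheel time + 2·y_glaze = 54.5; 3·y_wheel time + 5·y_glaze = 55.5.
This yields shadow prices y_wheel time = 8.5, y_glaze = 6.
Reduced cost of mugs: c₃ − yᵀa₃ = 51 − (8.5·4 + 6·3) = 51 − 52 = -1.

-1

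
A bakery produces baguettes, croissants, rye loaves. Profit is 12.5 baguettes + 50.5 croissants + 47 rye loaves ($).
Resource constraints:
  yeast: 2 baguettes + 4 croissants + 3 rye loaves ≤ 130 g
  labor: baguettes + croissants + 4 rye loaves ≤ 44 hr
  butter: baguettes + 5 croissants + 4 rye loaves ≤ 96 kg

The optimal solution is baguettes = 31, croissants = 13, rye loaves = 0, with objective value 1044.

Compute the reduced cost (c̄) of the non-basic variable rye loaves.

-3

At the optimum: yeast uses 114 of 130 (slack = 16); labor uses 44 of 44 (binding); butter uses 96 of 96 (binding).
Slack constraints have shadow price 0 (complementary slackness).
Dual feasibility on the basic columns requires 1·y_labor + 1·y_butter = 12.5, 1·y_labor + 5·y_butter = 50.5.
→ y_labor = 3 and y_butter = 9.5.
Reduced cost of rye loaves: c₃ − yᵀa₃ = 47 − (3·4 + 9.5·4) = 47 − 50 = -3.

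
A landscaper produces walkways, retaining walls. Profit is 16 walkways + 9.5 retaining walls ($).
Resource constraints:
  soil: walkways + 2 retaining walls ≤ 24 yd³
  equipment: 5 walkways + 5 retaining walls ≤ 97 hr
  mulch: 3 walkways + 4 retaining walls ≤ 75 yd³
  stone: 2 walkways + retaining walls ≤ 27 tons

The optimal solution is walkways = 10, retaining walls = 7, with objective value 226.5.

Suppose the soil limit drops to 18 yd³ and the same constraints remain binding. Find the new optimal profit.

220.5

Check each constraint at x*: soil 24/24 (tight); equipment 85/97 (slack 12); mulch 58/75 (slack 17); stone 27/27 (tight).
Slack constraints have shadow price 0 (complementary slackness).
The binding rows give the dual system: 1·y_soil + 2·y_stone = 16 and 2·y_soil + 1·y_stone = 9.5.
Solving: y_soil = 1, y_stone = 7.5.
Δz = y_soil·Δb = 1 × (-6) = -6, so new z* = 226.5 − 6 = 220.5.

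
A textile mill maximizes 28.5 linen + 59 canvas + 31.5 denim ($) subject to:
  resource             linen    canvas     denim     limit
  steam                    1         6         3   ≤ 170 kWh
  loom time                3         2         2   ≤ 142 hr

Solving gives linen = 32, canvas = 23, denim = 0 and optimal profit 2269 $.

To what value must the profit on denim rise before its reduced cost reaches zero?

Check each constraint at x*: steam 170/170 (tight); loom time 142/142 (tight).
From A_Bᵀ y = c: 1·y_steam + 3·y_loom time = 28.5; 6·y_steam + 2·y_loom time = 59.
Solving: y_steam = 7.5, y_loom time = 7.
denim enters the basis when its profit ≥ yᵀa₃ = 7.5·3 + 7·2 = 36.5.

36.5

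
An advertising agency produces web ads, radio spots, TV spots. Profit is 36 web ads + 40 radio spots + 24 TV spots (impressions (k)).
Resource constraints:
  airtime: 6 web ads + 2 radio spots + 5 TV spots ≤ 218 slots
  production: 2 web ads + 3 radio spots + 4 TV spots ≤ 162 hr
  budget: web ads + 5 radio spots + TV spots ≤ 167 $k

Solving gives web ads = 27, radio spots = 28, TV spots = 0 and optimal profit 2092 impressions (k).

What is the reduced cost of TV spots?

-7

Check each constraint at x*: airtime 218/218 (tight); production 138/162 (slack 24); budget 167/167 (tight).
Slack constraints have shadow price 0 (complementary slackness).
Dual feasibility on the basic columns requires 6·y_airtime + 1·y_budget = 36, 2·y_airtime + 5·y_budget = 40.
This yields shadow prices y_airtime = 5, y_budget = 6.
Reduced cost of TV spots: c₃ − yᵀa₃ = 24 − (5·5 + 6·1) = 24 − 31 = -7.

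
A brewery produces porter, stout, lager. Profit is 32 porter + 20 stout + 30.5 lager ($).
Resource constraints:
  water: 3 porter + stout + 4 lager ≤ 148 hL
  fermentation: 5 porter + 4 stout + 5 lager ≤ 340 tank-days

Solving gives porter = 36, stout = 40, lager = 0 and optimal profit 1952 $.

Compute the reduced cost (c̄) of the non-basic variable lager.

Check each constraint at x*: water 148/148 (tight); fermentation 340/340 (tight).
Dual feasibility on the basic columns requires 3·y_water + 5·y_fermentation = 32, 1·y_water + 4·y_fermentation = 20.
Solving: y_water = 4, y_fermentation = 4.
Reduced cost of lager: c₃ − yᵀa₃ = 30.5 − (4·4 + 4·5) = 30.5 − 36 = -5.5.

-5.5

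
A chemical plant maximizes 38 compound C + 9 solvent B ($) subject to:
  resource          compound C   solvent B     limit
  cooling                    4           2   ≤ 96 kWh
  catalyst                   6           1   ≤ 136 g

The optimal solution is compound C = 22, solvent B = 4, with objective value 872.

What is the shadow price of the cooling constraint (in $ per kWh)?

Check each constraint at x*: cooling 96/96 (tight); catalyst 136/136 (tight).
Dual feasibility on the basic columns requires 4·y_cooling + 6·y_catalyst = 38, 2·y_cooling + 1·y_catalyst = 9.
→ y_cooling = 2 and y_catalyst = 5.
Shadow price of cooling = 2.

2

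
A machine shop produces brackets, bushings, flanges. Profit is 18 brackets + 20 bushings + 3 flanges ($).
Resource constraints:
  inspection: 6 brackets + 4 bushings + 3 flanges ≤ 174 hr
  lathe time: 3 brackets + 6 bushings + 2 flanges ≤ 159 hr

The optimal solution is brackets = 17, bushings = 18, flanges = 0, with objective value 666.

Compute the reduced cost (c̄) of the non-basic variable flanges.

-7

Both inspection and lathe time are binding at x*.
From A_Bᵀ y = c: 6·y_inspection + 3·y_lathe time = 18; 4·y_inspection + 6·y_lathe time = 20.
Solving: y_inspection = 2, y_lathe time = 2.
Reduced cost of flanges: c₃ − yᵀa₃ = 3 − (2·3 + 2·2) = 3 − 10 = -7.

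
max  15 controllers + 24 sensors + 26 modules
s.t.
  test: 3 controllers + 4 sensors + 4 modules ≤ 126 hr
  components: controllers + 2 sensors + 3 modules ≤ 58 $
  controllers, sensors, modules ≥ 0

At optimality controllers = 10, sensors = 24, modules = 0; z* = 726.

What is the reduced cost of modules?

-4

Both test and components are binding at x*.
From A_Bᵀ y = c: 3·y_test + 1·y_components = 15; 4·y_test + 2·y_components = 24.
This yields shadow prices y_test = 3, y_components = 6.
Reduced cost of modules: c₃ − yᵀa₃ = 26 − (3·4 + 6·3) = 26 − 30 = -4.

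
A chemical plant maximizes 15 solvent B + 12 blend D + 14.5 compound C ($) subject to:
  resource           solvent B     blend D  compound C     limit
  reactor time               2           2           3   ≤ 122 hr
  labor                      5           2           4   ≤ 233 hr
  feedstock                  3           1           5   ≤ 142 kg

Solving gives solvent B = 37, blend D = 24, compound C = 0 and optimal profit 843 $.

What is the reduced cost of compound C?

Check each constraint at x*: reactor time 122/122 (tight); labor 233/233 (tight); feedstock 135/142 (slack 7).
Since feedstock is not tight, its dual is 0.
The binding rows give the dual system: 2·y_reactor time + 5·y_labor = 15 and 2·y_reactor time + 2·y_labor = 12.
Solving: y_reactor time = 5, y_labor = 1.
Reduced cost of compound C: c₃ − yᵀa₃ = 14.5 − (5·3 + 1·4) = 14.5 − 19 = -4.5.

-4.5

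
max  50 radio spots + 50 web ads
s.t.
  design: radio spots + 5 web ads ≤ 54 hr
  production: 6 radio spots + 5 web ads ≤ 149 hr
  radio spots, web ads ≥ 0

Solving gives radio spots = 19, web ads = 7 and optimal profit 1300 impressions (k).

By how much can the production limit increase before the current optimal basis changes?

Binding constraints: design, production. The basis is B = [[1,5],[6,5]] with det -25.
Per unit increase in production, x* moves by d = (0.2, -0.04).
The basis stays optimal until web ads reaches 0; allowable increase = 175 hr.

175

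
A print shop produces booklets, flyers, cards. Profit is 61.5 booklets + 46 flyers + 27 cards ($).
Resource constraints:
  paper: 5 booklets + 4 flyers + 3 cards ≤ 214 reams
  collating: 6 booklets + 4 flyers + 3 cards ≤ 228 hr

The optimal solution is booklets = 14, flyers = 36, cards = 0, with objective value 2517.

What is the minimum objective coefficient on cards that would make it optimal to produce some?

At the optimum: paper uses 214 of 214 (binding); collating uses 228 of 228 (binding).
The binding rows give the dual system: 5·y_paper + 6·y_collating = 61.5 and 4·y_paper + 4·y_collating = 46.
This yields shadow prices y_paper = 7.5, y_collating = 4.
cards enters the basis when its profit ≥ yᵀa₃ = 7.5·3 + 4·3 = 34.5.

34.5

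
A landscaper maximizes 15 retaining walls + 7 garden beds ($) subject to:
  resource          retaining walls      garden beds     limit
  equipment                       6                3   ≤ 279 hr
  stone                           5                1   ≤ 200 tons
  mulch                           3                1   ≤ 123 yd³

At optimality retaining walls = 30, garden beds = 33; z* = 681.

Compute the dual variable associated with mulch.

1

Check each constraint at x*: equipment 279/279 (tight); stone 183/200 (slack 17); mulch 123/123 (tight).
Since stone is not tight, its dual is 0.
From A_Bᵀ y = c: 6·y_equipment + 3·y_mulch = 15; 3·y_equipment + 1·y_mulch = 7.
Solving: y_equipment = 2, y_mulch = 1.
Shadow price of mulch = 1.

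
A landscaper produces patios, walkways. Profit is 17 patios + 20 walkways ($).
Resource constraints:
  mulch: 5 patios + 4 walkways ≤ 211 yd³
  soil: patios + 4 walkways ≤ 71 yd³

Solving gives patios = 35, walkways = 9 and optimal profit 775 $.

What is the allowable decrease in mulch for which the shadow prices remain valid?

Binding constraints: mulch, soil. The basis is B = [[5,4],[1,4]] with det 16.
Per unit decrease in mulch, x* moves by d = (-0.25, 0.0625).
The basis stays optimal until patios reaches 0; allowable decrease = 140 yd³.

140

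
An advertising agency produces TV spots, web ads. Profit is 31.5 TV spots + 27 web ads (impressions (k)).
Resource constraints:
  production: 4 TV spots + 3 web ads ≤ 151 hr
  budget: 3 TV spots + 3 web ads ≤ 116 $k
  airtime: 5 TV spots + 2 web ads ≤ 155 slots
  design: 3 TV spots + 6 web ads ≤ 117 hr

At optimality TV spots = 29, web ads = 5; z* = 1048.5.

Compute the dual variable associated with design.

Binding: airtime and design. Non-binding: production (20 unused), budget (14 unused).
Slack constraints have shadow price 0 (complementary slackness).
From A_Bᵀ y = c: 5·y_airtime + 3·y_design = 31.5; 2·y_airtime + 6·y_design = 27.
Solving: y_airtime = 4.5, y_design = 3.
Shadow price of design = 3.

3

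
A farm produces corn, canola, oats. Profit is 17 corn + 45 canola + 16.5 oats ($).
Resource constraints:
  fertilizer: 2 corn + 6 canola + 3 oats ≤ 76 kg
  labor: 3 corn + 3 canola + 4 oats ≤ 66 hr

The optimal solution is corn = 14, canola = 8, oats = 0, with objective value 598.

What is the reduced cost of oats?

-8.5

Both fertilizer and labor are binding at x*.
From A_Bᵀ y = c: 2·y_fertilizer + 3·y_labor = 17; 6·y_fertilizer + 3·y_labor = 45.
This yields shadow prices y_fertilizer = 7, y_labor = 1.
Reduced cost of oats: c₃ − yᵀa₃ = 16.5 − (7·3 + 1·4) = 16.5 − 25 = -8.5.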